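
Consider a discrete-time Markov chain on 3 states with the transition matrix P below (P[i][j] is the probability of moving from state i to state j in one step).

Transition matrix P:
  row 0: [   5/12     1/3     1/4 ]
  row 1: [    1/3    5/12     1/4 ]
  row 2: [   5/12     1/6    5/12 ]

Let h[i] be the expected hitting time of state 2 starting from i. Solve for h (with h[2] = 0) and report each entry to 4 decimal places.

h = [4.0000, 4.0000, 0.0000]

First-step conditioning: h[2] = 0; for i ≠ 2, h[i] = 1 + Σ_k P[i][k]·h[k].
  h[0] = 1 + 5/12·h[0] + 1/3·h[1]
  h[1] = 1 + 1/3·h[0] + 5/12·h[1]
Solving the 2×2 linear system over states ≠ 2 gives exactly h = [4, 4, 0] (h[2] = 0 is the target).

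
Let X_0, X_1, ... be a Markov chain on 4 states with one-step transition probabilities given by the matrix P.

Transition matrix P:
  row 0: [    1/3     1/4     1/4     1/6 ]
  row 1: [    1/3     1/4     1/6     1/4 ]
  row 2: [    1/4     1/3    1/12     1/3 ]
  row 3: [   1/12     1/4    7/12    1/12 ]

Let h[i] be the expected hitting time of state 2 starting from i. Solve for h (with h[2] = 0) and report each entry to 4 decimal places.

First-step conditioning: h[2] = 0; for i ≠ 2, h[i] = 1 + Σ_k P[i][k]·h[k].
  h[0] = 1 + 1/3·h[0] + 1/4·h[1] + 1/6·h[3]
  h[1] = 1 + 1/3·h[0] + 1/4·h[1] + 1/4·h[3]
  h[3] = 1 + 1/12·h[0] + 1/4·h[1] + 1/12·h[3]
Solving the 3×3 linear system over states ≠ 2 gives exactly h = [624/179, 660/179, 0, 432/179] (h[2] = 0 is the target).

h = [3.4860, 3.6872, 0.0000, 2.4134]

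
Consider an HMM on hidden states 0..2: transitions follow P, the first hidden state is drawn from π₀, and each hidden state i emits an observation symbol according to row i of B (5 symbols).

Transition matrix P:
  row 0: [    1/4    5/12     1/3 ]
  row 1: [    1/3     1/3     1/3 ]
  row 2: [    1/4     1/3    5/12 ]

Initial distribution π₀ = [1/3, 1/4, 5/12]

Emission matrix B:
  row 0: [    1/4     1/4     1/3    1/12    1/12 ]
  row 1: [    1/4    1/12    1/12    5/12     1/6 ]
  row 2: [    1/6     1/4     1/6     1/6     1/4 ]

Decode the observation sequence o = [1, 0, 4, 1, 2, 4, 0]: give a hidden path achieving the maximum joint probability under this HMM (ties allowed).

t=0: δ = [8.333e-02, 2.083e-02, 1.042e-01]  (obs o_0=1)
t=1: δ = [6.510e-03, 8.681e-03, 7.234e-03]  ψ = [2, 0, 2]  (obs o_1=0)
t=2: δ = [2.411e-04, 4.823e-04, 7.535e-04]  ψ = [1, 1, 2]  (obs o_2=4)
t=3: δ = [4.710e-05, 2.093e-05, 7.849e-05]  ψ = [2, 2, 2]  (obs o_3=1)
t=4: δ = [6.541e-06, 2.180e-06, 5.451e-06]  ψ = [2, 2, 2]  (obs o_4=2)
t=5: δ = [1.363e-07, 4.542e-07, 5.678e-07]  ψ = [0, 0, 2]  (obs o_5=4)
t=6: δ = [3.785e-08, 4.732e-08, 3.943e-08]  ψ = [1, 2, 2]  (obs o_6=0)
backtrack: best end state = 1; path = [2, 2, 2, 2, 2, 2, 1]

path = [2, 2, 2, 2, 2, 2, 1]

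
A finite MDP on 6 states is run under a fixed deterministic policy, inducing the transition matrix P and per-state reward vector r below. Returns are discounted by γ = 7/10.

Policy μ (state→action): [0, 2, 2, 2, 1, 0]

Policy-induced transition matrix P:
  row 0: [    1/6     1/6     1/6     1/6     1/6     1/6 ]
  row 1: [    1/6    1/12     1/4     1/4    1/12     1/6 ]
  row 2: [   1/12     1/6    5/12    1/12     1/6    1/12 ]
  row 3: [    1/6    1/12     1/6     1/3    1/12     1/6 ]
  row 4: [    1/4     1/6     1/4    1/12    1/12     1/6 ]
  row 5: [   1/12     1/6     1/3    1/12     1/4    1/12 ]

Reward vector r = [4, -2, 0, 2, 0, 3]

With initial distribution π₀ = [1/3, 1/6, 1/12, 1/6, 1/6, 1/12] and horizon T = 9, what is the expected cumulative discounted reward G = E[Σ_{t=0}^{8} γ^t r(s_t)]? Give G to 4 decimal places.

t=0: π = [0.3333, 0.1667, 0.0833, 0.1667, 0.1667, 0.0833], E[r] = 1.5833, γ^t·E[r] = 1.583333, running G = 1.583333
t=1: π = [0.1667, 0.1389, 0.2292, 0.1806, 0.1319, 0.1528], E[r] = 1.2083, γ^t·E[r] = 0.845833, running G = 2.429167
t=2: π = [0.1458, 0.1400, 0.2720, 0.1655, 0.1418, 0.1348], E[r] = 1.0388, γ^t·E[r] = 0.508999, running G = 2.938166
t=3: π = [0.1446, 0.1412, 0.2806, 0.1602, 0.1406, 0.1328], E[r] = 1.0146, γ^t·E[r] = 0.348012, running G = 3.286178
t=4: π = [0.1439, 0.1415, 0.2824, 0.1590, 0.1409, 0.1322], E[r] = 1.0072, γ^t·E[r] = 0.241837, running G = 3.528014
t=5: π = [0.1439, 0.1416, 0.2828, 0.1587, 0.1409, 0.1321], E[r] = 1.0058, γ^t·E[r] = 0.169049, running G = 3.697063
t=6: π = [0.1438, 0.1416, 0.2829, 0.1586, 0.1409, 0.1321], E[r] = 1.0055, γ^t·E[r] = 0.118292, running G = 3.815356
t=7: π = [0.1438, 0.1416, 0.2830, 0.1586, 0.1409, 0.1321], E[r] = 1.0054, γ^t·E[r] = 0.082798, running G = 3.898154
t=8: π = [0.1438, 0.1416, 0.2830, 0.1586, 0.1409, 0.1321], E[r] = 1.0054, γ^t·E[r] = 0.057958, running G = 3.956112

G = 3.9561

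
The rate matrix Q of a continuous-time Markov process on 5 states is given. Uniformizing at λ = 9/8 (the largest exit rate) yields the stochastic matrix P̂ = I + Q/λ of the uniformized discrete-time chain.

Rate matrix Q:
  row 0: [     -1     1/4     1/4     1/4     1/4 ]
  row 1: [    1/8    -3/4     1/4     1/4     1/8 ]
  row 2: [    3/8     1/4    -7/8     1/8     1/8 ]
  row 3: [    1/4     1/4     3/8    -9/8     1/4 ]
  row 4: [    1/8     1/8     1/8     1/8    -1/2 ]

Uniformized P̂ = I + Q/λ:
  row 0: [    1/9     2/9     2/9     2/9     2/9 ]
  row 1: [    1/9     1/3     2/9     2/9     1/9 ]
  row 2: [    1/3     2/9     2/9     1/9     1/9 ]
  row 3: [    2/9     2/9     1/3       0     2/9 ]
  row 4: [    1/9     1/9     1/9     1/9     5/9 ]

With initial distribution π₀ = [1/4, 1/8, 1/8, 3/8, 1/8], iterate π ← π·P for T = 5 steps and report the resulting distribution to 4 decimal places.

t=0: π = [0.2500, 0.1250, 0.1250, 0.3750, 0.1250]
t=1: π = [0.1806, 0.2222, 0.2500, 0.1111, 0.2361]
t=2: π = [0.1790, 0.2207, 0.2083, 0.1435, 0.2485]
t=3: π = [0.1734, 0.2191, 0.2106, 0.1396, 0.2574]
t=4: π = [0.1734, 0.2180, 0.2091, 0.1392, 0.2603]
t=5: π = [0.1731, 0.2175, 0.2088, 0.1391, 0.2615]

π = [0.1731, 0.2175, 0.2088, 0.1391, 0.2615]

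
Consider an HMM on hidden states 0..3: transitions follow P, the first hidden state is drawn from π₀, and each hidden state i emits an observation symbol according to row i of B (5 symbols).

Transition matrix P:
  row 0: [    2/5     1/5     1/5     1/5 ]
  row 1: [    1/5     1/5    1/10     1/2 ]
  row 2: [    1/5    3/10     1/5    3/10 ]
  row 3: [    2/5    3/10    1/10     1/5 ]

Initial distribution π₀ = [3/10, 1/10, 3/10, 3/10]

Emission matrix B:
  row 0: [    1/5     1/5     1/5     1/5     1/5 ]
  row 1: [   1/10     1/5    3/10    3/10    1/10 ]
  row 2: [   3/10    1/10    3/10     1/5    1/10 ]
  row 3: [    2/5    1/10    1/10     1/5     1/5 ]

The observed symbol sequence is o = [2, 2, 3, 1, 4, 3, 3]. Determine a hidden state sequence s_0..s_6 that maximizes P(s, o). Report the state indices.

t=0: δ = [6.000e-02, 3.000e-02, 9.000e-02, 3.000e-02]  (obs o_0=2)
t=1: δ = [4.800e-03, 8.100e-03, 5.400e-03, 2.700e-03]  ψ = [0, 2, 2, 2]  (obs o_1=2)
t=2: δ = [3.840e-04, 4.860e-04, 2.160e-04, 8.100e-04]  ψ = [0, 1, 2, 1]  (obs o_2=3)
t=3: δ = [6.480e-05, 4.860e-05, 8.100e-06, 2.430e-05]  ψ = [3, 3, 3, 1]  (obs o_3=1)
t=4: δ = [5.184e-06, 1.296e-06, 1.296e-06, 4.860e-06]  ψ = [0, 0, 0, 1]  (obs o_4=4)
t=5: δ = [4.147e-07, 4.374e-07, 2.074e-07, 2.074e-07]  ψ = [0, 3, 0, 0]  (obs o_5=3)
t=6: δ = [3.318e-08, 2.624e-08, 1.659e-08, 4.374e-08]  ψ = [0, 1, 0, 1]  (obs o_6=3)
backtrack: best end state = 3; path = [2, 1, 3, 1, 3, 1, 3]

path = [2, 1, 3, 1, 3, 1, 3]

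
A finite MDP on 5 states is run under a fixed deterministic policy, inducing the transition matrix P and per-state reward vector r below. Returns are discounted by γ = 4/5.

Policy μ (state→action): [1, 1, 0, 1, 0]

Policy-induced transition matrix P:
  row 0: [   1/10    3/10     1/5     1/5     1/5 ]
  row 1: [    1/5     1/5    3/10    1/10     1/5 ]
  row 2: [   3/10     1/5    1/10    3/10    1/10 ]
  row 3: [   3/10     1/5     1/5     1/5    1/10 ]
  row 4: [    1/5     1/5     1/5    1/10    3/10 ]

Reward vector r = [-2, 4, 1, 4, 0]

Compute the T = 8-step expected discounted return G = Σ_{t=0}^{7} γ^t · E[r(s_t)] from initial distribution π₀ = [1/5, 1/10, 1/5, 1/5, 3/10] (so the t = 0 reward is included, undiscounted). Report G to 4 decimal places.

G = 5.3258

t=0: π = [0.2000, 0.1000, 0.2000, 0.2000, 0.3000], E[r] = 1.0000, γ^t·E[r] = 1.000000, running G = 1.000000
t=1: π = [0.2200, 0.2200, 0.1900, 0.1800, 0.1900], E[r] = 1.3500, γ^t·E[r] = 1.080000, running G = 2.080000
t=2: π = [0.2150, 0.2220, 0.2030, 0.1780, 0.1820], E[r] = 1.3730, γ^t·E[r] = 0.878720, running G = 2.958720
t=3: π = [0.2166, 0.2215, 0.2019, 0.1799, 0.1801], E[r] = 1.3743, γ^t·E[r] = 0.703642, running G = 3.662362
t=4: π = [0.2165, 0.2217, 0.2020, 0.1800, 0.1798], E[r] = 1.3757, γ^t·E[r] = 0.563479, running G = 4.225840
t=5: π = [0.2165, 0.2217, 0.2020, 0.1800, 0.1798], E[r] = 1.3757, γ^t·E[r] = 0.450780, running G = 4.676620
t=6: π = [0.2165, 0.2217, 0.2020, 0.1801, 0.1798], E[r] = 1.3757, γ^t·E[r] = 0.360633, running G = 5.037254
t=7: π = [0.2165, 0.2217, 0.2020, 0.1801, 0.1798], E[r] = 1.3757, γ^t·E[r] = 0.288507, running G = 5.325760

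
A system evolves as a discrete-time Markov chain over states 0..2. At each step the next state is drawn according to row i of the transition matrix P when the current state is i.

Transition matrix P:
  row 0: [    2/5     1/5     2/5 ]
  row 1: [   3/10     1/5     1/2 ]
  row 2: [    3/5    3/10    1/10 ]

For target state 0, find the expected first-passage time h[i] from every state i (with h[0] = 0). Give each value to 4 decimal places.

h = [0.0000, 2.4561, 1.9298]

First-step conditioning: h[0] = 0; for i ≠ 0, h[i] = 1 + Σ_k P[i][k]·h[k].
  h[1] = 1 + 1/5·h[1] + 1/2·h[2]
  h[2] = 1 + 3/10·h[1] + 1/10·h[2]
Solving the 2×2 linear system over states ≠ 0 gives exactly h = [0, 140/57, 110/57] (h[0] = 0 is the target).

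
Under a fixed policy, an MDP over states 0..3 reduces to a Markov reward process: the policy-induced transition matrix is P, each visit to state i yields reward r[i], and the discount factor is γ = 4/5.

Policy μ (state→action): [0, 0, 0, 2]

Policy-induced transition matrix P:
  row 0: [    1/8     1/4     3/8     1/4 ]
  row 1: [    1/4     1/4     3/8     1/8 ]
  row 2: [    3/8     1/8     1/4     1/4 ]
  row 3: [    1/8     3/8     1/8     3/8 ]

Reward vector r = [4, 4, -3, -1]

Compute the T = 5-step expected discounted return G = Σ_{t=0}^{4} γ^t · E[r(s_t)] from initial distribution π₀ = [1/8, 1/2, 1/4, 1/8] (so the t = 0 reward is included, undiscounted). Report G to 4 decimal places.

G = 3.4959

t=0: π = [0.1250, 0.5000, 0.2500, 0.1250], E[r] = 1.6250, γ^t·E[r] = 1.625000, running G = 1.625000
t=1: π = [0.2500, 0.2344, 0.3125, 0.2031], E[r] = 0.7969, γ^t·E[r] = 0.637500, running G = 2.262500
t=2: π = [0.2324, 0.2363, 0.2852, 0.2461], E[r] = 0.7734, γ^t·E[r] = 0.495000, running G = 2.757500
t=3: π = [0.2258, 0.2451, 0.2778, 0.2512], E[r] = 0.7991, γ^t·E[r] = 0.409125, running G = 3.166625
t=4: π = [0.2251, 0.2467, 0.2775, 0.2508], E[r] = 0.8039, γ^t·E[r] = 0.329288, running G = 3.495913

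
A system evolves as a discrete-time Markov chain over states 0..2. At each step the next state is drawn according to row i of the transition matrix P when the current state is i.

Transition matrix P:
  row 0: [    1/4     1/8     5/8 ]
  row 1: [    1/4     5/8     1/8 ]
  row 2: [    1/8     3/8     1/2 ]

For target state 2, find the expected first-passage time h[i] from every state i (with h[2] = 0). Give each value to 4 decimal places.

First-step conditioning: h[2] = 0; for i ≠ 2, h[i] = 1 + Σ_k P[i][k]·h[k].
  h[0] = 1 + 1/4·h[0] + 1/8·h[1]
  h[1] = 1 + 1/4·h[0] + 5/8·h[1]
Solving the 2×2 linear system over states ≠ 2 gives exactly h = [2, 4, 0] (h[2] = 0 is the target).

h = [2.0000, 4.0000, 0.0000]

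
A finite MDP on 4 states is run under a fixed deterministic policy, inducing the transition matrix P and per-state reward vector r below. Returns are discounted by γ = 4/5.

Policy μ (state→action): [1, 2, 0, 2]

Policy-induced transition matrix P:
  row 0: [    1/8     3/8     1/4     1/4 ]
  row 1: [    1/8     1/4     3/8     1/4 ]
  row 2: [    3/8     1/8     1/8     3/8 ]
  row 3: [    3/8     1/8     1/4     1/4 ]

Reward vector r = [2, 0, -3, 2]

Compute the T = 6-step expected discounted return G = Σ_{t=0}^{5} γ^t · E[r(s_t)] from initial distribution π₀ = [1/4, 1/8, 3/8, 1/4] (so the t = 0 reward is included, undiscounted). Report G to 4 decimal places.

t=0: π = [0.2500, 0.1250, 0.3750, 0.2500], E[r] = -0.1250, γ^t·E[r] = -0.125000, running G = -0.125000
t=1: π = [0.2813, 0.2031, 0.2188, 0.2969], E[r] = 0.5000, γ^t·E[r] = 0.400000, running G = 0.275000
t=2: π = [0.2539, 0.2207, 0.2480, 0.2773], E[r] = 0.3184, γ^t·E[r] = 0.203750, running G = 0.478750
t=3: π = [0.2563, 0.2161, 0.2466, 0.2810], E[r] = 0.3350, γ^t·E[r] = 0.171500, running G = 0.650250
t=4: π = [0.2569, 0.2161, 0.2462, 0.2808], E[r] = 0.3369, γ^t·E[r] = 0.137988, running G = 0.788238
t=5: π = [0.2568, 0.2162, 0.2462, 0.2808], E[r] = 0.3363, γ^t·E[r] = 0.110210, running G = 0.898448

G = 0.8984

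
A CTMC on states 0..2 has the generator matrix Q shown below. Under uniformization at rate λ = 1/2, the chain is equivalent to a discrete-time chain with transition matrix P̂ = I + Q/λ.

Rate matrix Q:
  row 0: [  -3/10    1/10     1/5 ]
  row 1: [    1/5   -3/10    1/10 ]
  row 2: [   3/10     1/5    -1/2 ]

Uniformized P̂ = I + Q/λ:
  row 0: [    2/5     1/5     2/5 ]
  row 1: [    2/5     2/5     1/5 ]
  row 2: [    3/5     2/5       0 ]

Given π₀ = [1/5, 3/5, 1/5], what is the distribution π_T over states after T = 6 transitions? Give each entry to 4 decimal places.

π = [0.4482, 0.3103, 0.2415]

t=0: π = [0.2000, 0.6000, 0.2000]
t=1: π = [0.4400, 0.3600, 0.2000]
t=2: π = [0.4400, 0.3120, 0.2480]
t=3: π = [0.4496, 0.3120, 0.2384]
t=4: π = [0.4477, 0.3101, 0.2422]
t=5: π = [0.4484, 0.3105, 0.2411]
t=6: π = [0.4482, 0.3103, 0.2415]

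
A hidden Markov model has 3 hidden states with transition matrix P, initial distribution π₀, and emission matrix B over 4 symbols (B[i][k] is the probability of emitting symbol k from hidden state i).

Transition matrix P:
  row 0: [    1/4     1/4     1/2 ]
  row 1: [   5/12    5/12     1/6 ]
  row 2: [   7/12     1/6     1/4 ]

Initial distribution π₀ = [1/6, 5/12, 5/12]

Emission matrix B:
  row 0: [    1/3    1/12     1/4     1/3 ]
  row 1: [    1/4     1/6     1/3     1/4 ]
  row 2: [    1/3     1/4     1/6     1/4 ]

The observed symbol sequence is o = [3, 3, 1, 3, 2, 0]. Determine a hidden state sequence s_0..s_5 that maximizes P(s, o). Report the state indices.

path = [2, 0, 2, 0, 2, 0]

t=0: δ = [5.556e-02, 1.042e-01, 1.042e-01]  (obs o_0=3)
t=1: δ = [2.025e-02, 1.085e-02, 6.944e-03]  ψ = [2, 1, 0]  (obs o_1=3)
t=2: δ = [4.220e-04, 8.439e-04, 2.532e-03]  ψ = [0, 0, 0]  (obs o_2=1)
t=3: δ = [4.923e-04, 1.055e-04, 1.582e-04]  ψ = [2, 2, 2]  (obs o_3=3)
t=4: δ = [3.077e-05, 4.103e-05, 4.103e-05]  ψ = [0, 0, 0]  (obs o_4=2)
t=5: δ = [7.977e-06, 4.273e-06, 5.128e-06]  ψ = [2, 1, 0]  (obs o_5=0)
backtrack: best end state = 0; path = [2, 0, 2, 0, 2, 0]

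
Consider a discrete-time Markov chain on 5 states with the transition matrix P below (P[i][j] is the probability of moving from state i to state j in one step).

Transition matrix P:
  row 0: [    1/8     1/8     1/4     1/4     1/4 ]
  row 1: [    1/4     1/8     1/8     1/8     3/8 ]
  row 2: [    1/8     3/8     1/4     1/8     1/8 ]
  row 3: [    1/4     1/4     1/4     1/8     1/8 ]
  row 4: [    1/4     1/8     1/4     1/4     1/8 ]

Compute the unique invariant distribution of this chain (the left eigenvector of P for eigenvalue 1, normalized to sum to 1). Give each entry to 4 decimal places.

π = [0.1973, 0.2030, 0.2246, 0.1747, 0.2004]

Balance equations π_j = Σ_i π_i·P[i][j]:
  π_0 = 1/8·π_0 + 1/4·π_1 + 1/8·π_2 + 1/4·π_3 + 1/4·π_4
  π_1 = 1/8·π_0 + 1/8·π_1 + 3/8·π_2 + 1/4·π_3 + 1/8·π_4
  π_2 = 1/4·π_0 + 1/8·π_1 + 1/4·π_2 + 1/4·π_3 + 1/4·π_4
  π_3 = 1/4·π_0 + 1/8·π_1 + 1/8·π_2 + 1/8·π_3 + 1/4·π_4
  normalize: π_0 + π_1 + π_2 + π_3 + π_4 = 1
Solving the linear system gives exactly π = [1067/5409, 122/601, 135/601, 105/601, 1084/5409].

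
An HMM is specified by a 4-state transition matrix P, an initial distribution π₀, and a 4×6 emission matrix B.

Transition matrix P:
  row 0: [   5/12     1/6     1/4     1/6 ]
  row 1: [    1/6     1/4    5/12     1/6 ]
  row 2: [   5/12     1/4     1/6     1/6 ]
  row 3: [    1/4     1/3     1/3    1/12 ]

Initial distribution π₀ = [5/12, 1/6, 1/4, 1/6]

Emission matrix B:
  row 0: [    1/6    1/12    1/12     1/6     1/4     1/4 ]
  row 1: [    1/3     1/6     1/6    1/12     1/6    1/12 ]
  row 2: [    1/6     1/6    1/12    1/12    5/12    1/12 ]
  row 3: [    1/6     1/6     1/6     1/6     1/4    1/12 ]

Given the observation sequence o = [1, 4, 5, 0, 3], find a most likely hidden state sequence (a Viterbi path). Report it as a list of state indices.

path = [1, 2, 0, 0, 0]

t=0: δ = [3.472e-02, 2.778e-02, 4.167e-02, 2.778e-02]  (obs o_0=1)
t=1: δ = [4.340e-03, 1.736e-03, 4.823e-03, 1.736e-03]  ψ = [2, 2, 1, 2]  (obs o_1=4)
t=2: δ = [5.023e-04, 1.005e-04, 9.042e-05, 6.698e-05]  ψ = [2, 2, 0, 2]  (obs o_2=5)
t=3: δ = [3.489e-05, 2.791e-05, 2.093e-05, 1.395e-05]  ψ = [0, 0, 0, 0]  (obs o_3=0)
t=4: δ = [2.423e-06, 5.814e-07, 9.690e-07, 9.690e-07]  ψ = [0, 1, 1, 0]  (obs o_4=3)
backtrack: best end state = 0; path = [1, 2, 0, 0, 0]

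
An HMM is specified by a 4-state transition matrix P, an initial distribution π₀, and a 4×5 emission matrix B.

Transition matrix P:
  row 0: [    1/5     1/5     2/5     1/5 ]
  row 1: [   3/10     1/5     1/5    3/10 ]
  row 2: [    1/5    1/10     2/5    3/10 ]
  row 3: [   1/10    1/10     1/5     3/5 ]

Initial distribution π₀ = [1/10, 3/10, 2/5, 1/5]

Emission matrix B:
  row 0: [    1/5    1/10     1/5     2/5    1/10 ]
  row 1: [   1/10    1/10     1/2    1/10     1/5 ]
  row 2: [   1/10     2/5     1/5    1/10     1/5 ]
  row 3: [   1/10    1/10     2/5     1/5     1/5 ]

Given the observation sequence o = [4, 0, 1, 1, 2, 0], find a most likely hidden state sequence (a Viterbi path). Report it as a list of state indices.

path = [1, 0, 2, 2, 3, 3]

t=0: δ = [1.000e-02, 6.000e-02, 8.000e-02, 4.000e-02]  (obs o_0=4)
t=1: δ = [3.600e-03, 1.200e-03, 3.200e-03, 2.400e-03]  ψ = [1, 1, 2, 2]  (obs o_1=0)
t=2: δ = [7.200e-05, 7.200e-05, 5.760e-04, 1.440e-04]  ψ = [0, 0, 0, 3]  (obs o_2=1)
t=3: δ = [1.152e-05, 5.760e-06, 9.216e-05, 1.728e-05]  ψ = [2, 2, 2, 2]  (obs o_3=1)
t=4: δ = [3.686e-06, 4.608e-06, 7.373e-06, 1.106e-05]  ψ = [2, 2, 2, 2]  (obs o_4=2)
t=5: δ = [2.949e-07, 1.106e-07, 2.949e-07, 6.636e-07]  ψ = [2, 3, 2, 3]  (obs o_5=0)
backtrack: best end state = 3; path = [1, 0, 2, 2, 3, 3]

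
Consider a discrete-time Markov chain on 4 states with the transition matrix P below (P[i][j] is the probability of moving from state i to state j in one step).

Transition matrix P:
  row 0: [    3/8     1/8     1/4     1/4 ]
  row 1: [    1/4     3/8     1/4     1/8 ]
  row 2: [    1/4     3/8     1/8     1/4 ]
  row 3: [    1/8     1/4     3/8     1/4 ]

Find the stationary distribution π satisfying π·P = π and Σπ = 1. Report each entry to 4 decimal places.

π = [0.2551, 0.2844, 0.2460, 0.2144]

Balance equations π_j = Σ_i π_i·P[i][j]:
  π_0 = 3/8·π_0 + 1/4·π_1 + 1/4·π_2 + 1/8·π_3
  π_1 = 1/8·π_0 + 3/8·π_1 + 3/8·π_2 + 1/4·π_3
  π_2 = 1/4·π_0 + 1/4·π_1 + 1/8·π_2 + 3/8·π_3
  normalize: π_0 + π_1 + π_2 + π_3 = 1
Solving the linear system gives exactly π = [113/443, 126/443, 109/443, 95/443].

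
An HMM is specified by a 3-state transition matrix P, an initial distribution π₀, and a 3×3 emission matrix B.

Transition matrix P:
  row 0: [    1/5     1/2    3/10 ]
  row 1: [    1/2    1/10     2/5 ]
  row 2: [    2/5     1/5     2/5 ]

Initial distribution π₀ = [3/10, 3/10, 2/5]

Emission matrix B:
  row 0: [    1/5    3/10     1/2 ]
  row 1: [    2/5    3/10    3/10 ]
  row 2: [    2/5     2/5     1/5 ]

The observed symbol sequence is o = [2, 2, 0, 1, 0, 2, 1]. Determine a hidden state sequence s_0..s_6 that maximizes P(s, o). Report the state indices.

t=0: δ = [1.500e-01, 9.000e-02, 8.000e-02]  (obs o_0=2)
t=1: δ = [2.250e-02, 2.250e-02, 9.000e-03]  ψ = [1, 0, 0]  (obs o_1=2)
t=2: δ = [2.250e-03, 4.500e-03, 3.600e-03]  ψ = [1, 0, 1]  (obs o_2=0)
t=3: δ = [6.750e-04, 3.375e-04, 7.200e-04]  ψ = [1, 0, 1]  (obs o_3=1)
t=4: δ = [5.760e-05, 1.350e-04, 1.152e-04]  ψ = [2, 0, 2]  (obs o_4=0)
t=5: δ = [3.375e-05, 8.640e-06, 1.080e-05]  ψ = [1, 0, 1]  (obs o_5=2)
t=6: δ = [2.025e-06, 5.063e-06, 4.050e-06]  ψ = [0, 0, 0]  (obs o_6=1)
backtrack: best end state = 1; path = [1, 0, 1, 0, 1, 0, 1]

path = [1, 0, 1, 0, 1, 0, 1]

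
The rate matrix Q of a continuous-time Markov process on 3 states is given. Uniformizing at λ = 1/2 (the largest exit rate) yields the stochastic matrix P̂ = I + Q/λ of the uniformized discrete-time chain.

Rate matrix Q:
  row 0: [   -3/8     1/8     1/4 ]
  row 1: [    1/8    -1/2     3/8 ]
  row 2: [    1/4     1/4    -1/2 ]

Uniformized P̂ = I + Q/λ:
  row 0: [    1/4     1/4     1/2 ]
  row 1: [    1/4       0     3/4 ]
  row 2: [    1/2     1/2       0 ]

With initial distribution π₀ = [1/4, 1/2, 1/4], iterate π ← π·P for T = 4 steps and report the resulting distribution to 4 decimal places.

t=0: π = [0.2500, 0.5000, 0.2500]
t=1: π = [0.3125, 0.1875, 0.5000]
t=2: π = [0.3750, 0.3281, 0.2969]
t=3: π = [0.3242, 0.2422, 0.4336]
t=4: π = [0.3584, 0.2979, 0.3438]

π = [0.3584, 0.2979, 0.3438]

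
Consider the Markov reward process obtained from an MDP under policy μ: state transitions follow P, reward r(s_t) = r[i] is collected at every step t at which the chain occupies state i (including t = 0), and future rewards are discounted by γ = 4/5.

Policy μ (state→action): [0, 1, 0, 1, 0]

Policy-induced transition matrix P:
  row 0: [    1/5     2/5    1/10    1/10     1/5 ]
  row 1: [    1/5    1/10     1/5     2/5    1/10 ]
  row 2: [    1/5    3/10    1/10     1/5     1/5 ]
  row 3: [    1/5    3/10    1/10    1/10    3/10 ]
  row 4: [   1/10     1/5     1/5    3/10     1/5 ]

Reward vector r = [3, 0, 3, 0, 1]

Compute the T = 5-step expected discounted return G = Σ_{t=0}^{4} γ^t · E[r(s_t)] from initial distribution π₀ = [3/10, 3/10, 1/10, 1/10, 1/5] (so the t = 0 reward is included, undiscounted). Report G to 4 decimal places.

G = 4.1680

t=0: π = [0.3000, 0.3000, 0.1000, 0.1000, 0.2000], E[r] = 1.4000, γ^t·E[r] = 1.400000, running G = 1.400000
t=1: π = [0.1800, 0.2500, 0.1500, 0.2400, 0.1800], E[r] = 1.1700, γ^t·E[r] = 0.936000, running G = 2.336000
t=2: π = [0.1820, 0.2500, 0.1430, 0.2260, 0.1990], E[r] = 1.1740, γ^t·E[r] = 0.751360, running G = 3.087360
t=3: π = [0.1801, 0.2483, 0.1449, 0.2291, 0.1976], E[r] = 1.1726, γ^t·E[r] = 0.600371, running G = 3.687731
t=4: π = [0.1802, 0.2486, 0.1446, 0.2285, 0.1981], E[r] = 1.1726, γ^t·E[r] = 0.480285, running G = 4.168016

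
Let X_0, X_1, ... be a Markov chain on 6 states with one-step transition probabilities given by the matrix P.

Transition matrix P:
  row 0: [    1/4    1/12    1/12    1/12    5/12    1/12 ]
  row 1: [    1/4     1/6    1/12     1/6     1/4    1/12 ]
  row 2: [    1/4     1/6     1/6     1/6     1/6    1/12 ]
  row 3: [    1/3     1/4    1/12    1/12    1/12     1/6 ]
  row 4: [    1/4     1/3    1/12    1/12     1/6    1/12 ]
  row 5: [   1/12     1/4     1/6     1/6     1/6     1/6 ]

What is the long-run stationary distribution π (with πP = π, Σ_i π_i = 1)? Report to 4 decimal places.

Balance equations π_j = Σ_i π_i·P[i][j]:
  π_0 = 1/4·π_0 + 1/4·π_1 + 1/4·π_2 + 1/3·π_3 + 1/4·π_4 + 1/12·π_5
  π_1 = 1/12·π_0 + 1/6·π_1 + 1/6·π_2 + 1/4·π_3 + 1/3·π_4 + 1/4·π_5
  π_2 = 1/12·π_0 + 1/12·π_1 + 1/6·π_2 + 1/12·π_3 + 1/12·π_4 + 1/6·π_5
  π_3 = 1/12·π_0 + 1/6·π_1 + 1/6·π_2 + 1/12·π_3 + 1/12·π_4 + 1/6·π_5
  π_4 = 5/12·π_0 + 1/4·π_1 + 1/6·π_2 + 1/12·π_3 + 1/6·π_4 + 1/6·π_5
  normalize: π_0 + π_1 + π_2 + π_3 + π_4 + π_5 = 1
Solving the linear system gives exactly π = [59209/243825, 3312/16255, 8139/81275, 9519/81275, 2288/9753, 8254/81275].

π = [0.2428, 0.2038, 0.1001, 0.1171, 0.2346, 0.1016]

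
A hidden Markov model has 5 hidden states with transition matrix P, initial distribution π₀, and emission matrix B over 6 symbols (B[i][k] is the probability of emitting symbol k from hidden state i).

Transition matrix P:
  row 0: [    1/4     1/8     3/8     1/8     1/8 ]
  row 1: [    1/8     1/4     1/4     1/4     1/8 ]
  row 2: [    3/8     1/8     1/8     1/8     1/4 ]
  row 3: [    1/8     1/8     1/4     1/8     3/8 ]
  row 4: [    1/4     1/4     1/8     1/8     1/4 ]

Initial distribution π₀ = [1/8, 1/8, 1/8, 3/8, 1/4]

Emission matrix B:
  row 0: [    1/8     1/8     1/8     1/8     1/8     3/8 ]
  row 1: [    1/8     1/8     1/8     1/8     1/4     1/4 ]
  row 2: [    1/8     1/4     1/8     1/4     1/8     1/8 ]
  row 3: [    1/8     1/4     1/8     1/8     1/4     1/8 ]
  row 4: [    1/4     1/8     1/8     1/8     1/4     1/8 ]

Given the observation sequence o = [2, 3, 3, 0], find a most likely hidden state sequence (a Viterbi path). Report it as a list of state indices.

path = [3, 2, 0, 2]

t=0: δ = [1.562e-02, 1.562e-02, 1.562e-02, 4.688e-02, 3.125e-02]  (obs o_0=2)
t=1: δ = [9.766e-04, 9.766e-04, 2.930e-03, 7.324e-04, 2.197e-03]  ψ = [4, 4, 3, 3, 3]  (obs o_1=3)
t=2: δ = [1.373e-04, 6.866e-05, 9.155e-05, 4.578e-05, 9.155e-05]  ψ = [2, 4, 0, 2, 2]  (obs o_2=3)
t=3: δ = [4.292e-06, 2.861e-06, 6.437e-06, 2.146e-06, 5.722e-06]  ψ = [0, 4, 0, 0, 2]  (obs o_3=0)
backtrack: best end state = 2; path = [3, 2, 0, 2]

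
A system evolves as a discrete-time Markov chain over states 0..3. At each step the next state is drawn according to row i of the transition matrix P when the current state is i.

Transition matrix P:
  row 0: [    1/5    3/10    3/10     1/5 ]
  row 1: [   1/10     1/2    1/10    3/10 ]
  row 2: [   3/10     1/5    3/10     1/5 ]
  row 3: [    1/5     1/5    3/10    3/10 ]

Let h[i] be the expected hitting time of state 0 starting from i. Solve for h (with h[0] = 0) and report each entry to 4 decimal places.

h = [0.0000, 5.9854, 4.5985, 5.1095]

First-step conditioning: h[0] = 0; for i ≠ 0, h[i] = 1 + Σ_k P[i][k]·h[k].
  h[1] = 1 + 1/2·h[1] + 1/10·h[2] + 3/10·h[3]
  h[2] = 1 + 1/5·h[1] + 3/10·h[2] + 1/5·h[3]
  h[3] = 1 + 1/5·h[1] + 3/10·h[2] + 3/10·h[3]
Solving the 3×3 linear system over states ≠ 0 gives exactly h = [0, 820/137, 630/137, 700/137] (h[0] = 0 is the target).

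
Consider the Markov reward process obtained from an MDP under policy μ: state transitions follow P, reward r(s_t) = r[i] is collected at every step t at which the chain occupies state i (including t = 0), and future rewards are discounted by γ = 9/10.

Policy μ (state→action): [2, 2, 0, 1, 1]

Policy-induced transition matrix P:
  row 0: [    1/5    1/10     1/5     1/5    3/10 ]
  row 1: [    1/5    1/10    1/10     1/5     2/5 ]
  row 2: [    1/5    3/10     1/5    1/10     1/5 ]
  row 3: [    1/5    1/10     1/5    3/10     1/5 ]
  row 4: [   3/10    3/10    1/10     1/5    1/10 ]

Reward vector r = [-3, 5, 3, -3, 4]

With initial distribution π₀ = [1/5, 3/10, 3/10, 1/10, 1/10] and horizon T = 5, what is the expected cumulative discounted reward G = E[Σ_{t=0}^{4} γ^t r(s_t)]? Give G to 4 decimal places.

t=0: π = [0.2000, 0.3000, 0.3000, 0.1000, 0.1000], E[r] = 1.9000, γ^t·E[r] = 1.900000, running G = 1.900000
t=1: π = [0.2100, 0.1800, 0.1600, 0.1800, 0.2700], E[r] = 1.2900, γ^t·E[r] = 1.161000, running G = 3.061000
t=2: π = [0.2270, 0.1860, 0.1550, 0.2020, 0.2300], E[r] = 1.0280, γ^t·E[r] = 0.832680, running G = 3.893680
t=3: π = [0.2230, 0.1770, 0.1584, 0.2047, 0.2369], E[r] = 1.0247, γ^t·E[r] = 0.747006, running G = 4.640686
t=4: π = [0.2237, 0.1791, 0.1586, 0.2046, 0.2340], E[r] = 1.0222, γ^t·E[r] = 0.670672, running G = 5.311358

G = 5.3114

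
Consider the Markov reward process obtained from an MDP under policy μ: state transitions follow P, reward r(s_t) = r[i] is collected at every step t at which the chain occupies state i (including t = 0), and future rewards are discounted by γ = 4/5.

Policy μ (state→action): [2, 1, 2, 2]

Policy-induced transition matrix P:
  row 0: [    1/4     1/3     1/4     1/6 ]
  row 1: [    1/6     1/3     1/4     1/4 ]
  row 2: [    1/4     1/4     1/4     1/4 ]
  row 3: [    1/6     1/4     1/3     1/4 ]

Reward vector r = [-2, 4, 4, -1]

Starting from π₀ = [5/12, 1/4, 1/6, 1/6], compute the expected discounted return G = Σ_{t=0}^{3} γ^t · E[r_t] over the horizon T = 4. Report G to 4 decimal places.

t=0: π = [0.4167, 0.2500, 0.1667, 0.1667], E[r] = 0.6667, γ^t·E[r] = 0.666667, running G = 0.666667
t=1: π = [0.2153, 0.3056, 0.2639, 0.2153], E[r] = 1.6319, γ^t·E[r] = 1.305556, running G = 1.972222
t=2: π = [0.2066, 0.2934, 0.2679, 0.2321], E[r] = 1.6001, γ^t·E[r] = 1.024074, running G = 2.996296
t=3: π = [0.2062, 0.2917, 0.2693, 0.2328], E[r] = 1.5988, γ^t·E[r] = 0.818593, running G = 3.814889

G = 3.8149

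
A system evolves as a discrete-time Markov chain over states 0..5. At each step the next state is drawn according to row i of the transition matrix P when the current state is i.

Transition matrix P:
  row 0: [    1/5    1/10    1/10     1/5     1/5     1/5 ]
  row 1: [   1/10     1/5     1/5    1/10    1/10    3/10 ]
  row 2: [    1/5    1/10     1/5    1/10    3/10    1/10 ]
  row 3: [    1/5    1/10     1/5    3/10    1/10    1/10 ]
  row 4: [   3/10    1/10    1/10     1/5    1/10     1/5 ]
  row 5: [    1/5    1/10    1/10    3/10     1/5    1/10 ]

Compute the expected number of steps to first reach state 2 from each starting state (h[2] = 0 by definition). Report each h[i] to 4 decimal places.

h = [7.4627, 6.7164, 0.0000, 6.6418, 7.4627, 7.3881]

First-step conditioning: h[2] = 0; for i ≠ 2, h[i] = 1 + Σ_k P[i][k]·h[k].
  h[0] = 1 + 1/5·h[0] + 1/10·h[1] + 1/5·h[3] + 1/5·h[4] + 1/5·h[5]
  h[1] = 1 + 1/10·h[0] + 1/5·h[1] + 1/10·h[3] + 1/10·h[4] + 3/10·h[5]
  h[3] = 1 + 1/5·h[0] + 1/10·h[1] + 3/10·h[3] + 1/10·h[4] + 1/10·h[5]
  h[4] = 1 + 3/10·h[0] + 1/10·h[1] + 1/5·h[3] + 1/10·h[4] + 1/5·h[5]
  h[5] = 1 + 1/5·h[0] + 1/10·h[1] + 3/10·h[3] + 1/5·h[4] + 1/10·h[5]
Solving the 5×5 linear system over states ≠ 2 gives exactly h = [500/67, 450/67, 0, 445/67, 500/67, 495/67] (h[2] = 0 is the target).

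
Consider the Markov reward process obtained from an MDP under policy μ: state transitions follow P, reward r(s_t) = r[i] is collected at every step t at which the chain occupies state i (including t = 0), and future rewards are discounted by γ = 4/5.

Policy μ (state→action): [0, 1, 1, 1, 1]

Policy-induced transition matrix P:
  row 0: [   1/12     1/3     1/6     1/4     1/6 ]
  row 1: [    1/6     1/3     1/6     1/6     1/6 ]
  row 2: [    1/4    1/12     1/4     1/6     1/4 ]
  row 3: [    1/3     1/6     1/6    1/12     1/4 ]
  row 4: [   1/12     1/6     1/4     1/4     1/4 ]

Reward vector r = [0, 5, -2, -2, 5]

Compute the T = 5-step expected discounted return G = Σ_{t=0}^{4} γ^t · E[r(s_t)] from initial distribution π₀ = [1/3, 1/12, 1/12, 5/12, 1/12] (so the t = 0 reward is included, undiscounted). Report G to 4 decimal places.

G = 3.2474

t=0: π = [0.3333, 0.0833, 0.0833, 0.4167, 0.0833], E[r] = -0.1667, γ^t·E[r] = -0.166667, running G = -0.166667
t=1: π = [0.2083, 0.2292, 0.1806, 0.1667, 0.2153], E[r] = 1.5278, γ^t·E[r] = 1.222222, running G = 1.055556
t=2: π = [0.1742, 0.2245, 0.1997, 0.1881, 0.2135], E[r] = 1.4149, γ^t·E[r] = 0.905556, running G = 1.961111
t=3: π = [0.1823, 0.2165, 0.2011, 0.1833, 0.2168], E[r] = 1.3975, γ^t·E[r] = 0.715506, running G = 2.676617
t=4: π = [0.1807, 0.2164, 0.2015, 0.1847, 0.2168], E[r] = 1.3934, γ^t·E[r] = 0.570752, running G = 3.247370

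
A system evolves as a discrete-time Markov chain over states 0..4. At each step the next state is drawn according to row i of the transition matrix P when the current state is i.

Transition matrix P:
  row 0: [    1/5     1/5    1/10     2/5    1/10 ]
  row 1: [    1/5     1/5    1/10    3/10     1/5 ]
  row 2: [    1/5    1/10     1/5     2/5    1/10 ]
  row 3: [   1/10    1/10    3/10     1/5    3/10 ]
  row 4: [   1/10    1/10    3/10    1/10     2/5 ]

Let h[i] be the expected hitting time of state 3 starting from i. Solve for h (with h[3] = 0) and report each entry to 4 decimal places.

h = [3.0023, 3.4239, 2.9555, 0.0000, 4.2155]

First-step conditioning: h[3] = 0; for i ≠ 3, h[i] = 1 + Σ_k P[i][k]·h[k].
  h[0] = 1 + 1/5·h[0] + 1/5·h[1] + 1/10·h[2] + 1/10·h[4]
  h[1] = 1 + 1/5·h[0] + 1/5·h[1] + 1/10·h[2] + 1/5·h[4]
  h[2] = 1 + 1/5·h[0] + 1/10·h[1] + 1/5·h[2] + 1/10·h[4]
  h[4] = 1 + 1/10·h[0] + 1/10·h[1] + 3/10·h[2] + 2/5·h[4]
Solving the 4×4 linear system over states ≠ 3 gives exactly h = [1282/427, 1462/427, 1262/427, 0, 1800/427] (h[3] = 0 is the target).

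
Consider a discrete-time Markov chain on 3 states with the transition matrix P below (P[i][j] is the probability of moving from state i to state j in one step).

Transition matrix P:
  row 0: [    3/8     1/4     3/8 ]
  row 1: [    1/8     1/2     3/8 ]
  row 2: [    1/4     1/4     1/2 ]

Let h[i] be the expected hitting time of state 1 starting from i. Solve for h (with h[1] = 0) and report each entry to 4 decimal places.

First-step conditioning: h[1] = 0; for i ≠ 1, h[i] = 1 + Σ_k P[i][k]·h[k].
  h[0] = 1 + 3/8·h[0] + 3/8·h[2]
  h[2] = 1 + 1/4·h[0] + 1/2·h[2]
Solving the 2×2 linear system over states ≠ 1 gives exactly h = [4, 0, 4] (h[1] = 0 is the target).

h = [4.0000, 0.0000, 4.0000]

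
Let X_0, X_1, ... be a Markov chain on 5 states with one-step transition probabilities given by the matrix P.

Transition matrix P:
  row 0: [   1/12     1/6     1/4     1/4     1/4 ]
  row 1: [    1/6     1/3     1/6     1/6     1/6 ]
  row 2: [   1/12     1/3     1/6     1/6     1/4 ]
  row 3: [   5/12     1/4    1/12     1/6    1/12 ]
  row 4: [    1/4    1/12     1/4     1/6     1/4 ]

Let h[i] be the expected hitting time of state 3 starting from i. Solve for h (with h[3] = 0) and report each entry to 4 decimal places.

First-step conditioning: h[3] = 0; for i ≠ 3, h[i] = 1 + Σ_k P[i][k]·h[k].
  h[0] = 1 + 1/12·h[0] + 1/6·h[1] + 1/4·h[2] + 1/4·h[4]
  h[1] = 1 + 1/6·h[0] + 1/3·h[1] + 1/6·h[2] + 1/6·h[4]
  h[2] = 1 + 1/12·h[0] + 1/3·h[1] + 1/6·h[2] + 1/4·h[4]
  h[4] = 1 + 1/4·h[0] + 1/12·h[1] + 1/4·h[2] + 1/4·h[4]
Solving the 4×4 linear system over states ≠ 3 gives exactly h = [4713/917, 5106/917, 5136/917, 0, 5073/917] (h[3] = 0 is the target).

h = [5.1396, 5.5682, 5.6009, 0.0000, 5.5322]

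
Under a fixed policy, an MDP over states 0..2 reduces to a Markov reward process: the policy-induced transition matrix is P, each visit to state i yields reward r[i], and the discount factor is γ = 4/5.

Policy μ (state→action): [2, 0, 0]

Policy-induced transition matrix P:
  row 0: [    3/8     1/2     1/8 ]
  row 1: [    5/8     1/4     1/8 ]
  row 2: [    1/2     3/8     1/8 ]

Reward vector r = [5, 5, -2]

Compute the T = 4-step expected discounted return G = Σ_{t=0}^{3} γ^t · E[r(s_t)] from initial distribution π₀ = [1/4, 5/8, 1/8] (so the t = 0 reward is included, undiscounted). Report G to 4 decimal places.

t=0: π = [0.2500, 0.6250, 0.1250], E[r] = 4.1250, γ^t·E[r] = 4.125000, running G = 4.125000
t=1: π = [0.5469, 0.3281, 0.1250], E[r] = 4.1250, γ^t·E[r] = 3.300000, running G = 7.425000
t=2: π = [0.4727, 0.4023, 0.1250], E[r] = 4.1250, γ^t·E[r] = 2.640000, running G = 10.065000
t=3: π = [0.4912, 0.3838, 0.1250], E[r] = 4.1250, γ^t·E[r] = 2.112000, running G = 12.177000

G = 12.1770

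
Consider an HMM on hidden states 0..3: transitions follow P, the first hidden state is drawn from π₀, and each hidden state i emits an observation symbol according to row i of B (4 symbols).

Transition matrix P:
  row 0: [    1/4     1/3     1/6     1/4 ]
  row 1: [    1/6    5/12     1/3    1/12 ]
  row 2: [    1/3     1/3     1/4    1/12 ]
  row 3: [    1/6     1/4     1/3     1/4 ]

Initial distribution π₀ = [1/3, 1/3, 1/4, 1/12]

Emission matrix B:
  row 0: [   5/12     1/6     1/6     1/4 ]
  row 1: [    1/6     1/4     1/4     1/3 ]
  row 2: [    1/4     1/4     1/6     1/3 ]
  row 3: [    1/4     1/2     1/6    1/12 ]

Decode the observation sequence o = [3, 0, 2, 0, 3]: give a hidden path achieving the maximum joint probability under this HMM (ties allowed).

t=0: δ = [8.333e-02, 1.111e-01, 8.333e-02, 6.944e-03]  (obs o_0=3)
t=1: δ = [1.157e-02, 7.716e-03, 9.259e-03, 5.208e-03]  ψ = [2, 1, 1, 0]  (obs o_1=0)
t=2: δ = [5.144e-04, 9.645e-04, 4.287e-04, 4.823e-04]  ψ = [2, 0, 1, 0]  (obs o_2=2)
t=3: δ = [6.698e-05, 6.698e-05, 8.038e-05, 3.215e-05]  ψ = [1, 1, 1, 0]  (obs o_3=0)
t=4: δ = [6.698e-06, 9.303e-06, 7.442e-06, 1.395e-06]  ψ = [2, 1, 1, 0]  (obs o_4=3)
backtrack: best end state = 1; path = [2, 0, 1, 1, 1]

path = [2, 0, 1, 1, 1]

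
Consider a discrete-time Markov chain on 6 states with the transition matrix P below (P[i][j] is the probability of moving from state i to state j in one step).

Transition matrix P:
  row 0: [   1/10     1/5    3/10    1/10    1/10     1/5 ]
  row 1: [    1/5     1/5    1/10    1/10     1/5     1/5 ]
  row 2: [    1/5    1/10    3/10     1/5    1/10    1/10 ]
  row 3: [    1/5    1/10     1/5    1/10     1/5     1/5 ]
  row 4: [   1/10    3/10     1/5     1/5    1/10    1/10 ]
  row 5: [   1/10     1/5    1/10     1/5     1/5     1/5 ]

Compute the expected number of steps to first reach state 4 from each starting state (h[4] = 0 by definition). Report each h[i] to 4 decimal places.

First-step conditioning: h[4] = 0; for i ≠ 4, h[i] = 1 + Σ_k P[i][k]·h[k].
  h[0] = 1 + 1/10·h[0] + 1/5·h[1] + 3/10·h[2] + 1/10·h[3] + 1/5·h[5]
  h[1] = 1 + 1/5·h[0] + 1/5·h[1] + 1/10·h[2] + 1/10·h[3] + 1/5·h[5]
  h[2] = 1 + 1/5·h[0] + 1/10·h[1] + 3/10·h[2] + 1/5·h[3] + 1/10·h[5]
  h[3] = 1 + 1/5·h[0] + 1/10·h[1] + 1/5·h[2] + 1/10·h[3] + 1/5·h[5]
  h[5] = 1 + 1/10·h[0] + 1/5·h[1] + 1/10·h[2] + 1/5·h[3] + 1/5·h[5]
Solving the 5×5 linear system over states ≠ 4 gives exactly h = [19344/2867, 17362/2867, 19582/2867, 17584/2867, 0, 17186/2867] (h[4] = 0 is the target).

h = [6.7471, 6.0558, 6.8301, 6.1332, 0.0000, 5.9944]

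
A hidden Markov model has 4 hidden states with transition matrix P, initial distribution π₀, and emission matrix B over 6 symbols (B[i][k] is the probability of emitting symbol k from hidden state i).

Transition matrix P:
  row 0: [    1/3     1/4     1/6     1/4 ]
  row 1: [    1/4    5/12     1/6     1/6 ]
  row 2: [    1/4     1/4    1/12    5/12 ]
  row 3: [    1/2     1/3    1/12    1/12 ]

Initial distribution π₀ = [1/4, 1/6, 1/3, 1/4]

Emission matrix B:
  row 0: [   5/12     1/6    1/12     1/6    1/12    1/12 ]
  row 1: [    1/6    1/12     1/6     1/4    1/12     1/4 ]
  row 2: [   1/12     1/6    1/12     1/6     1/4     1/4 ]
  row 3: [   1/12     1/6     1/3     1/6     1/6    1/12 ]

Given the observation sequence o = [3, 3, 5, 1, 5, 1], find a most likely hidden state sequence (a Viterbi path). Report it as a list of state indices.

path = [1, 1, 1, 1, 1, 0]

t=0: δ = [4.167e-02, 4.167e-02, 5.556e-02, 4.167e-02]  (obs o_0=3)
t=1: δ = [3.472e-03, 4.340e-03, 1.157e-03, 3.858e-03]  ψ = [3, 1, 0, 2]  (obs o_1=3)
t=2: δ = [1.608e-04, 4.521e-04, 1.808e-04, 7.234e-05]  ψ = [3, 1, 1, 0]  (obs o_2=5)
t=3: δ = [1.884e-05, 1.570e-05, 1.256e-05, 1.256e-05]  ψ = [1, 1, 1, 1]  (obs o_3=1)
t=4: δ = [5.233e-07, 1.635e-06, 7.849e-07, 4.361e-07]  ψ = [0, 1, 0, 2]  (obs o_4=5)
t=5: δ = [6.814e-08, 5.678e-08, 4.542e-08, 5.451e-08]  ψ = [1, 1, 1, 2]  (obs o_5=1)
backtrack: best end state = 0; path = [1, 1, 1, 1, 1, 0]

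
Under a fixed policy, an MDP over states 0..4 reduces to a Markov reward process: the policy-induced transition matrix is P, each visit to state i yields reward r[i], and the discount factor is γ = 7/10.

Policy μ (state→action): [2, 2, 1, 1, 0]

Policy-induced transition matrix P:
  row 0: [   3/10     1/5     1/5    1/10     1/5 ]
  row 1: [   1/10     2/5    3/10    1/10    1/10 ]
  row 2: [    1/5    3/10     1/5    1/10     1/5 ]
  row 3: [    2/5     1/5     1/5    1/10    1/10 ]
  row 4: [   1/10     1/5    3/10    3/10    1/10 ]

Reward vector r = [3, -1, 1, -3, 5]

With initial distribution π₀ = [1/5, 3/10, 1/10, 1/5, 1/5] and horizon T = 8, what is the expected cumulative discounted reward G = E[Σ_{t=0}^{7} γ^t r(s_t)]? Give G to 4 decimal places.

G = 2.7140

t=0: π = [0.2000, 0.3000, 0.1000, 0.2000, 0.2000], E[r] = 0.8000, γ^t·E[r] = 0.800000, running G = 0.800000
t=1: π = [0.2100, 0.2700, 0.2500, 0.1400, 0.1300], E[r] = 0.8400, γ^t·E[r] = 0.588000, running G = 1.388000
t=2: π = [0.2090, 0.2790, 0.2400, 0.1260, 0.1460], E[r] = 0.9400, γ^t·E[r] = 0.460600, running G = 1.848600
t=3: π = [0.2036, 0.2798, 0.2425, 0.1292, 0.1449], E[r] = 0.9104, γ^t·E[r] = 0.312267, running G = 2.160867
t=4: π = [0.2037, 0.2802, 0.2425, 0.1290, 0.1446], E[r] = 0.9096, γ^t·E[r] = 0.218385, running G = 2.379253
t=5: π = [0.2037, 0.2803, 0.2425, 0.1289, 0.1446], E[r] = 0.9096, γ^t·E[r] = 0.152874, running G = 2.532127
t=6: π = [0.2037, 0.2803, 0.2425, 0.1289, 0.1446], E[r] = 0.9095, γ^t·E[r] = 0.107000, running G = 2.639127
t=7: π = [0.2037, 0.2803, 0.2425, 0.1289, 0.1446], E[r] = 0.9095, γ^t·E[r] = 0.074898, running G = 2.714025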